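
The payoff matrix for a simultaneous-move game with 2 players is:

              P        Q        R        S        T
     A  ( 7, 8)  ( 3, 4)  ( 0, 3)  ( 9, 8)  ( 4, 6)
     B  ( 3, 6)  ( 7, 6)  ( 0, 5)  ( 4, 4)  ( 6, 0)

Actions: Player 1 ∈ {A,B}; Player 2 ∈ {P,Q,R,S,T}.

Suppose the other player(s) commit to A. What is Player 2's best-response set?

u_2(P vs A) = 8
u_2(Q vs A) = 4
u_2(R vs A) = 3
u_2(S vs A) = 8
u_2(T vs A) = 6
max payoff 8 at {P,S}

argmax u_2 = {P,S}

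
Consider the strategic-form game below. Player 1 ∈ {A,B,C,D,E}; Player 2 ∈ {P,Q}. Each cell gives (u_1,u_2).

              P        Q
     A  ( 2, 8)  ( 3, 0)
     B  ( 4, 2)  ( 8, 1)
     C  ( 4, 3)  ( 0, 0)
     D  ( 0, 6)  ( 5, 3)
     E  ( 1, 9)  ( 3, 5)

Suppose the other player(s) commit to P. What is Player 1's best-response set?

u_1(A vs P) = 2
u_1(B vs P) = 4
u_1(C vs P) = 4
u_1(D vs P) = 0
u_1(E vs P) = 1
max payoff 4 at {B,C}

argmax u_1 = {B,C}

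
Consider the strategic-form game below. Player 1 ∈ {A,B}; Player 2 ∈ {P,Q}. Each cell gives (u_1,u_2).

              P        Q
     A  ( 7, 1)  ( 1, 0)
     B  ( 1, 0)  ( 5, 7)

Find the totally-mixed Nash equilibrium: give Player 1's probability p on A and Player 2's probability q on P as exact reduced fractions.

p=7/8, q=2/5

P1 indiff ⇒ q·7+(1-q)·1 = q·1+(1-q)·5 ⇒ q(6) = (1-q)(4) ⇒ q = 2/5
P2 indiff ⇒ p·1+(1-p)·0 = p·0+(1-p)·7 ⇒ p(1) = (1-p)(7) ⇒ p = 7/8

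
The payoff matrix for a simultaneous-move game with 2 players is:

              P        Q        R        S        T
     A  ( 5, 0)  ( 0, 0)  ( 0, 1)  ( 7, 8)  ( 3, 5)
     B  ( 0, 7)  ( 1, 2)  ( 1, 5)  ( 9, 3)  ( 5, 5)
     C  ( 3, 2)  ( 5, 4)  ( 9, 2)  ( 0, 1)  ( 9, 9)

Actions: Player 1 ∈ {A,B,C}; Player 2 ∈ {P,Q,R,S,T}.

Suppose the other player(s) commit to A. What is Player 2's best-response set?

u_2(P vs A) = 0
u_2(Q vs A) = 0
u_2(R vs A) = 1
u_2(S vs A) = 8
u_2(T vs A) = 5
max payoff 8 at {S}

argmax u_2 = {S}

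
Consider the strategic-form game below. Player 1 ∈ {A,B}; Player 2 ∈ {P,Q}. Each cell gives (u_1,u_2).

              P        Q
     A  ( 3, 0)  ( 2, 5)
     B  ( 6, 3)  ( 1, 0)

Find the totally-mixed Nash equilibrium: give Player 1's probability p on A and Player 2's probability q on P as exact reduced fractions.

(p,q) = (3/8, 1/4)

P1 indiff ⇒ q·3+(1-q)·2 = q·6+(1-q)·1 ⇒ q(-3) = (1-q)(-1) ⇒ q = 1/4
P2 indiff ⇒ p·0+(1-p)·3 = p·5+(1-p)·0 ⇒ p(-5) = (1-p)(-3) ⇒ p = 3/8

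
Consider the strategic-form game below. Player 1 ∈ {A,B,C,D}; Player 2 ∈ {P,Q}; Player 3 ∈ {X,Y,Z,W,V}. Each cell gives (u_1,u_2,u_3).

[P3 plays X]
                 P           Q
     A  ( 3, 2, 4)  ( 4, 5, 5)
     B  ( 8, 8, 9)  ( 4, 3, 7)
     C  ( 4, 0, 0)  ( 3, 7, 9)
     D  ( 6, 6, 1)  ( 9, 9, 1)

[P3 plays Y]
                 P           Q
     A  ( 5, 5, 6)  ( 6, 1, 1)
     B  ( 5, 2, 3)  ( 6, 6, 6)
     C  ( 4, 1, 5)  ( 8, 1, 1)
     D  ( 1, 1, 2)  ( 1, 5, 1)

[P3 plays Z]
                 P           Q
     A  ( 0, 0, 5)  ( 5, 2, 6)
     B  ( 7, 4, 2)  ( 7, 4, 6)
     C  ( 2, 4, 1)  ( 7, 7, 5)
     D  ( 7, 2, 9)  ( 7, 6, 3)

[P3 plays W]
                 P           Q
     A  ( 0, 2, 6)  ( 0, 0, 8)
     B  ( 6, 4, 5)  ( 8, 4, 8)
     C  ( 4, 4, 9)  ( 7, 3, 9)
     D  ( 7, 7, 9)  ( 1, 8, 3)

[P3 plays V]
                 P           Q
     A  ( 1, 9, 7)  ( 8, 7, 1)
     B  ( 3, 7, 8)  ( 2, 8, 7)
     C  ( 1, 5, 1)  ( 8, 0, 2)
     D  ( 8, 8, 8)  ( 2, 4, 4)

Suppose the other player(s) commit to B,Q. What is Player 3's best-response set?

u_3(X vs B,Q) = 7
u_3(Y vs B,Q) = 6
u_3(Z vs B,Q) = 6
u_3(W vs B,Q) = 8
u_3(V vs B,Q) = 7
max payoff 8 at {W}

argmax u_3 = {W}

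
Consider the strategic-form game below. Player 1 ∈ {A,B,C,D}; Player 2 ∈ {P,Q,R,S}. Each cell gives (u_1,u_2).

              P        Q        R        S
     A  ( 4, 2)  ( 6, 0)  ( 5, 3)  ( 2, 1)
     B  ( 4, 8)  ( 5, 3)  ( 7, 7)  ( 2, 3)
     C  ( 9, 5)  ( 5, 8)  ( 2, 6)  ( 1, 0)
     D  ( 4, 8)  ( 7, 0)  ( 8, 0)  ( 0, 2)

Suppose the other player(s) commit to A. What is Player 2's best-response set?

P2 best: {R}

u_2(P vs A) = 2
u_2(Q vs A) = 0
u_2(R vs A) = 3
u_2(S vs A) = 1
max payoff 3 at {R}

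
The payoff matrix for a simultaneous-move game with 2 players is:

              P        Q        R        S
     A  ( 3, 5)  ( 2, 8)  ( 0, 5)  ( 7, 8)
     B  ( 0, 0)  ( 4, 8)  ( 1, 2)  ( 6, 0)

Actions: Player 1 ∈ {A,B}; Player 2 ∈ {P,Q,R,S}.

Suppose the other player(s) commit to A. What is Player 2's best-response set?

u_2(P vs A) = 5
u_2(Q vs A) = 8
u_2(R vs A) = 5
u_2(S vs A) = 8
max payoff 8 at {Q,S}

BR_2 = {Q,S}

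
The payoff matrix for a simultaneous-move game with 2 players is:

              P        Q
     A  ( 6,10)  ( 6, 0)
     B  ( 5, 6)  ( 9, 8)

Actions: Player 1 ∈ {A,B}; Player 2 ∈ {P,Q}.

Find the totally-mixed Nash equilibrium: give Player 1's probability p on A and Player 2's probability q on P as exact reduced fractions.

P1 mixes 1/6 on A; P2 mixes 3/4 on P

P1 indiff ⇒ q·6+(1-q)·6 = q·5+(1-q)·9 ⇒ q(1) = (1-q)(3) ⇒ q = 3/4
P2 indiff ⇒ p·10+(1-p)·6 = p·0+(1-p)·8 ⇒ p(10) = (1-p)(2) ⇒ p = 1/6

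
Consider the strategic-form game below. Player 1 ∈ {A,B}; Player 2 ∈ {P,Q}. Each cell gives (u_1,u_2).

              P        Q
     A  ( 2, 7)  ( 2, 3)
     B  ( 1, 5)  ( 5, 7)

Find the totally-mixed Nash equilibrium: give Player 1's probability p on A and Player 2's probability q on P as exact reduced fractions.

P1 indiff ⇒ q·2+(1-q)·2 = q·1+(1-q)·5 ⇒ q(1) = (1-q)(3) ⇒ q = 3/4
P2 indiff ⇒ p·7+(1-p)·5 = p·3+(1-p)·7 ⇒ p(4) = (1-p)(2) ⇒ p = 1/3

P1 mixes 1/3 on A; P2 mixes 3/4 on P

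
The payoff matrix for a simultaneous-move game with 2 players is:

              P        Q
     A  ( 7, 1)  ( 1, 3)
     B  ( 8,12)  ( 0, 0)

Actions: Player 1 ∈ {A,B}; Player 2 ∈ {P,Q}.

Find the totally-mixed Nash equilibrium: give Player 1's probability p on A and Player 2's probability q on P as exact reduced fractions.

P1 indiff ⇒ q·7+(1-q)·1 = q·8+(1-q)·0 ⇒ q(-1) = (1-q)(-1) ⇒ q = 1/2
P2 indiff ⇒ p·1+(1-p)·12 = p·3+(1-p)·0 ⇒ p(-2) = (1-p)(-12) ⇒ p = 6/7

p=6/7, q=1/2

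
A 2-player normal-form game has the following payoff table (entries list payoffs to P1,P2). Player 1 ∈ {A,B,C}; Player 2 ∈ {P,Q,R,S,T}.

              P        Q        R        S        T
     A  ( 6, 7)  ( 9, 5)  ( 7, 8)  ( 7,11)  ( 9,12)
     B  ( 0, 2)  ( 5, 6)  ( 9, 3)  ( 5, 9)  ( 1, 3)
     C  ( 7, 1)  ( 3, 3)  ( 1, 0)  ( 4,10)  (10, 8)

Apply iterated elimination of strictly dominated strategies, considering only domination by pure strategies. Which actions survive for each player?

Survivors P1:{A,C} P2:{S,T}

P2 drop P (S beats it: A:11>7 B:9>2 C:10>1)
P2 drop Q (S beats it: A:11>5 B:9>6 C:10>3)
P2 drop R (S beats it: A:11>8 B:9>3 C:10>0)
P1 drop B (A beats it: S:7>5 T:9>1)
P1→{A,C} P2→{S,T}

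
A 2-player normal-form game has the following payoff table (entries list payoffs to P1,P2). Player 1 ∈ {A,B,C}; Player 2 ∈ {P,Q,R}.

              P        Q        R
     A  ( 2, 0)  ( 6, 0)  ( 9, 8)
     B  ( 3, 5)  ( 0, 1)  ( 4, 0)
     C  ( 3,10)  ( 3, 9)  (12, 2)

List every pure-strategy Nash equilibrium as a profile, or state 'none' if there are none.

PSNE = {(B,P), (C,P)}

(A,P): not NE [P1→C gives 3>2; P2→R gives 8>0]
(A,Q): not NE [P2→R gives 8>0]
(A,R): not NE [P1→C gives 12>9]
(B,P): NE
(B,Q): not NE [P1→A gives 6>0; P2→P gives 5>1]
(B,R): not NE [P1→C gives 12>4; P2→P gives 5>0]
(C,P): NE
(C,Q): not NE [P1→A gives 6>3; P2→P gives 10>9]
(C,R): not NE [P2→P gives 10>2]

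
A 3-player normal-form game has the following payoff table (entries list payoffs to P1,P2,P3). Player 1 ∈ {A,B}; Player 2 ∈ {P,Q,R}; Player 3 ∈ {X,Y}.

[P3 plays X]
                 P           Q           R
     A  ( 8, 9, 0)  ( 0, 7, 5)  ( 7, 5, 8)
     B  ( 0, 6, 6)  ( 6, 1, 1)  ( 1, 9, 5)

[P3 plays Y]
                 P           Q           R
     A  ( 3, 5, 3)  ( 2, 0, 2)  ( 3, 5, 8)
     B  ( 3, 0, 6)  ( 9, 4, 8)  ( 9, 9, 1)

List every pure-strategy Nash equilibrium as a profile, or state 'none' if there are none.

Nash profiles: (A,P,Y)

(A,P,X): not NE [P3→Y gives 3>0]
(A,P,Y): NE
(A,Q,X): not NE [P1→B gives 6>0; P2→P gives 9>7]
(A,Q,Y): not NE [P1→B gives 9>2; P2→R gives 5>0; P3→X gives 5>2]
(A,R,X): not NE [P2→P gives 9>5]
(A,R,Y): not NE [P1→B gives 9>3]
(B,P,X): not NE [P1→A gives 8>0; P2→R gives 9>6]
(B,P,Y): not NE [P2→R gives 9>0]
(B,Q,X): not NE [P2→R gives 9>1; P3→Y gives 8>1]
(B,Q,Y): not NE [P2→R gives 9>4]
(B,R,X): not NE [P1→A gives 7>1]
(B,R,Y): not NE [P3→X gives 5>1]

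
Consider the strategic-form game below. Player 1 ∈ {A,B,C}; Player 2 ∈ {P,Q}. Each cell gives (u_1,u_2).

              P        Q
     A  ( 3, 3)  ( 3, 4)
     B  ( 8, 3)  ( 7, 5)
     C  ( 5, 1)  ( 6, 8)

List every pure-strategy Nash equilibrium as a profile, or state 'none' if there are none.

PSNE = {(B,Q)}

(A,P): not NE [P1→B gives 8>3; P2→Q gives 4>3]
(A,Q): not NE [P1→B gives 7>3]
(B,P): not NE [P2→Q gives 5>3]
(B,Q): NE
(C,P): not NE [P1→B gives 8>5; P2→Q gives 8>1]
(C,Q): not NE [P1→B gives 7>6]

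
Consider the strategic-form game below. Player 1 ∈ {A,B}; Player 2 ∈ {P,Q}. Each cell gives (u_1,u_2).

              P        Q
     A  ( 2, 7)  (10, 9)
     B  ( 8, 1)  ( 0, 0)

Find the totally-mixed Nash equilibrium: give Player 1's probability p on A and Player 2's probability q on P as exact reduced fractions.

P1 indiff ⇒ q·2+(1-q)·10 = q·8+(1-q)·0 ⇒ q(-6) = (1-q)(-10) ⇒ q = 5/8
P2 indiff ⇒ p·7+(1-p)·1 = p·9+(1-p)·0 ⇒ p(-2) = (1-p)(-1) ⇒ p = 1/3

p=1/3, q=5/8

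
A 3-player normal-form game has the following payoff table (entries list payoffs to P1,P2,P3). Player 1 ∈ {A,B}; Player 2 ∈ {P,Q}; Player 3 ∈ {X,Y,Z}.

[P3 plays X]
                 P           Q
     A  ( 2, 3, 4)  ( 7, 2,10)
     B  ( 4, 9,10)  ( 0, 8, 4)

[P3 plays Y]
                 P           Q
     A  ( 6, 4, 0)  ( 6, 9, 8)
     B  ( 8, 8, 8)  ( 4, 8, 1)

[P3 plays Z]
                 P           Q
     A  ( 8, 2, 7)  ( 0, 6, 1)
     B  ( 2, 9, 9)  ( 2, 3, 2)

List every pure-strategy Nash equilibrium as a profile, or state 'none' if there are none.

Nash profiles: (B,P,X)

(A,P,X): not NE [P1→B gives 4>2; P3→Z gives 7>4]
(A,P,Y): not NE [P1→B gives 8>6; P2→Q gives 9>4; P3→Z gives 7>0]
(A,P,Z): not NE [P2→Q gives 6>2]
(A,Q,X): not NE [P2→P gives 3>2]
(A,Q,Y): not NE [P3→X gives 10>8]
(A,Q,Z): not NE [P1→B gives 2>0; P3→X gives 10>1]
(B,P,X): NE
(B,P,Y): not NE [P3→X gives 10>8]
(B,P,Z): not NE [P1→A gives 8>2; P3→X gives 10>9]
(B,Q,X): not NE [P1→A gives 7>0; P2→P gives 9>8]
(B,Q,Y): not NE [P1→A gives 6>4; P3→X gives 4>1]
(B,Q,Z): not NE [P2→P gives 9>3; P3→X gives 4>2]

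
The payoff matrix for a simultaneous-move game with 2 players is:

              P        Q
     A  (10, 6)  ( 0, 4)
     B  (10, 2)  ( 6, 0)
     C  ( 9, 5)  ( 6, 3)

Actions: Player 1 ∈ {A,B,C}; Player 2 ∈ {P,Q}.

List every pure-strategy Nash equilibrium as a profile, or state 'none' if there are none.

(A,P): NE
(A,Q): not NE [P1→C gives 6>0; P2→P gives 6>4]
(B,P): NE
(B,Q): not NE [P2→P gives 2>0]
(C,P): not NE [P1→B gives 10>9]
(C,Q): not NE [P2→P gives 5>3]

NE set: (A,P), (B,P)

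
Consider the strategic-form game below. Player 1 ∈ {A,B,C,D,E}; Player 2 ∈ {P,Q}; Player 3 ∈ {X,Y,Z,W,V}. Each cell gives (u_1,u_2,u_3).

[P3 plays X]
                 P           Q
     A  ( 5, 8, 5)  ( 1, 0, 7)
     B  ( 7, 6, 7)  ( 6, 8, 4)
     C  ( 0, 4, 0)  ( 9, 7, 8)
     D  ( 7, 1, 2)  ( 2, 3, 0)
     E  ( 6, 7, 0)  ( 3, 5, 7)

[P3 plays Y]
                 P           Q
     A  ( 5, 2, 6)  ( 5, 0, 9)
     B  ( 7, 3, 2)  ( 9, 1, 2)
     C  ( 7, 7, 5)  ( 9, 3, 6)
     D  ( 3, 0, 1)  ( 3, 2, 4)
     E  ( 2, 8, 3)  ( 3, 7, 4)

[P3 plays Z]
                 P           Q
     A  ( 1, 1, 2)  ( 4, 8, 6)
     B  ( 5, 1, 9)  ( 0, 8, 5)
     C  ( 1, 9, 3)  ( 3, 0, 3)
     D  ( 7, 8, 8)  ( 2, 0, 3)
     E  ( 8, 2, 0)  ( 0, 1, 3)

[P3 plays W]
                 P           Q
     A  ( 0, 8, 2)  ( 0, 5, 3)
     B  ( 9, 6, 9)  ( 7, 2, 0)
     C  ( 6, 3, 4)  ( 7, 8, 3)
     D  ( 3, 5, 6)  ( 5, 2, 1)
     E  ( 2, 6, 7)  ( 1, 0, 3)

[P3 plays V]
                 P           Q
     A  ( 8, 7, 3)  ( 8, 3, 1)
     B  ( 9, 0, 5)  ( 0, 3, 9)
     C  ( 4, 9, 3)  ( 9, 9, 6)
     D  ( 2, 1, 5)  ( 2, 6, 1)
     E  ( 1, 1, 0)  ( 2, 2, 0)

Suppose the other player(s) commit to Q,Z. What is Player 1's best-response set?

argmax u_1 = {A}

u_1(A vs Q,Z) = 4
u_1(B vs Q,Z) = 0
u_1(C vs Q,Z) = 3
u_1(D vs Q,Z) = 2
u_1(E vs Q,Z) = 0
max payoff 4 at {A}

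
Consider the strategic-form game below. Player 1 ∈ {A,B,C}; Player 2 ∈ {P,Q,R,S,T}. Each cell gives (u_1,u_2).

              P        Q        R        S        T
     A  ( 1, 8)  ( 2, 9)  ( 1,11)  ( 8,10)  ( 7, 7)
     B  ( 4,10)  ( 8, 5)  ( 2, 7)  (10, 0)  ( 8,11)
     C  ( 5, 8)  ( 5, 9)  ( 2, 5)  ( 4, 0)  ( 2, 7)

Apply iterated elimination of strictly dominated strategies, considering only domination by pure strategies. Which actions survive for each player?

P1 drop A (B beats it: P:4>1 Q:8>2 R:2>1 S:10>8 T:8>7)
P2 drop R (P beats it: B:10>7 C:8>5)
P2 drop S (P beats it: B:10>0 C:8>0)
P1→{B,C} P2→{P,Q,T}

IESDS → P1:{B,C} P2:{P,Q,T}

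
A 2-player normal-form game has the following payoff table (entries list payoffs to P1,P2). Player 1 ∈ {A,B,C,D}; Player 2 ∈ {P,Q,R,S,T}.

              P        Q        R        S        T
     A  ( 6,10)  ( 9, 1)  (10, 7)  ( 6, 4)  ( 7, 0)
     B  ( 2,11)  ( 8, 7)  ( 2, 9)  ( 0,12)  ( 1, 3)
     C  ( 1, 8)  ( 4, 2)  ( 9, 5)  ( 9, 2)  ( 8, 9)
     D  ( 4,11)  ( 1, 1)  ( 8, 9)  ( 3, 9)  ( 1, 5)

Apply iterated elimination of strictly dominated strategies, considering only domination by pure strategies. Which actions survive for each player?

Survivors P1:{A,C} P2:{P,T}

P1 drop B (A beats it: P:6>2 Q:9>8 R:10>2 S:6>0 T:7>1)
P1 drop D (A beats it: P:6>4 Q:9>1 R:10>8 S:6>3 T:7>1)
P2 drop Q (P beats it: A:10>1 C:8>2)
P2 drop R (P beats it: A:10>7 C:8>5)
P2 drop S (P beats it: A:10>4 C:8>2)
P1→{A,C} P2→{P,T}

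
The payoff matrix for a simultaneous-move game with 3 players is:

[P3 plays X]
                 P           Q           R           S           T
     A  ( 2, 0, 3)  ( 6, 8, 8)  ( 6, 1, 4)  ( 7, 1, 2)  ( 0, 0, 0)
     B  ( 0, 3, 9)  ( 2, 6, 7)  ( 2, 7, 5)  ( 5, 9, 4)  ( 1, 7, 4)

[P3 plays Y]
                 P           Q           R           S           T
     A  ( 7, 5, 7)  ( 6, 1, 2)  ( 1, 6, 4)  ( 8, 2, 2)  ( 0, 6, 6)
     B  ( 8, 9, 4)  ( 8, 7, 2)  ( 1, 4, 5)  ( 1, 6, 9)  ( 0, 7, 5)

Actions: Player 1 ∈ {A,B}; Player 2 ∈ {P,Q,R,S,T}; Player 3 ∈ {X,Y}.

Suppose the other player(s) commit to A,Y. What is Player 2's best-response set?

u_2(P vs A,Y) = 5
u_2(Q vs A,Y) = 1
u_2(R vs A,Y) = 6
u_2(S vs A,Y) = 2
u_2(T vs A,Y) = 6
max payoff 6 at {R,T}

argmax u_2 = {R,T}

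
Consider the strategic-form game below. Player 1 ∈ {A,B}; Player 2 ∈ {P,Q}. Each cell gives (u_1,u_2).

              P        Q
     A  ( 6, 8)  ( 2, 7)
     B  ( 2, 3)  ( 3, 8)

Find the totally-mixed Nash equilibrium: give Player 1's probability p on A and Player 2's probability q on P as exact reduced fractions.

P1 mixes 5/6 on A; P2 mixes 1/5 on P

P1 indiff ⇒ q·6+(1-q)·2 = q·2+(1-q)·3 ⇒ q(4) = (1-q)(1) ⇒ q = 1/5
P2 indiff ⇒ p·8+(1-p)·3 = p·7+(1-p)·8 ⇒ p(1) = (1-p)(5) ⇒ p = 5/6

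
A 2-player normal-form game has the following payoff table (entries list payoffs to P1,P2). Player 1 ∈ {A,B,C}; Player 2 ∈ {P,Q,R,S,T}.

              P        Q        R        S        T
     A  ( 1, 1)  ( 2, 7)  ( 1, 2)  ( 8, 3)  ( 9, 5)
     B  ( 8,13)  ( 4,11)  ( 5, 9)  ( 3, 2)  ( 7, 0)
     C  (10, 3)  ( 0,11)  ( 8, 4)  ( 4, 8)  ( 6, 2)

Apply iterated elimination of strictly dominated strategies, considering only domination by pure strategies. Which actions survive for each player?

Survivors P1:{B,C} P2:{P,Q}

P2 drop R (Q beats it: A:7>2 B:11>9 C:11>4)
P2 drop S (Q beats it: A:7>3 B:11>2 C:11>8)
P2 drop T (Q beats it: A:7>5 B:11>0 C:11>2)
P1 drop A (B beats it: P:8>1 Q:4>2)
P1→{B,C} P2→{P,Q}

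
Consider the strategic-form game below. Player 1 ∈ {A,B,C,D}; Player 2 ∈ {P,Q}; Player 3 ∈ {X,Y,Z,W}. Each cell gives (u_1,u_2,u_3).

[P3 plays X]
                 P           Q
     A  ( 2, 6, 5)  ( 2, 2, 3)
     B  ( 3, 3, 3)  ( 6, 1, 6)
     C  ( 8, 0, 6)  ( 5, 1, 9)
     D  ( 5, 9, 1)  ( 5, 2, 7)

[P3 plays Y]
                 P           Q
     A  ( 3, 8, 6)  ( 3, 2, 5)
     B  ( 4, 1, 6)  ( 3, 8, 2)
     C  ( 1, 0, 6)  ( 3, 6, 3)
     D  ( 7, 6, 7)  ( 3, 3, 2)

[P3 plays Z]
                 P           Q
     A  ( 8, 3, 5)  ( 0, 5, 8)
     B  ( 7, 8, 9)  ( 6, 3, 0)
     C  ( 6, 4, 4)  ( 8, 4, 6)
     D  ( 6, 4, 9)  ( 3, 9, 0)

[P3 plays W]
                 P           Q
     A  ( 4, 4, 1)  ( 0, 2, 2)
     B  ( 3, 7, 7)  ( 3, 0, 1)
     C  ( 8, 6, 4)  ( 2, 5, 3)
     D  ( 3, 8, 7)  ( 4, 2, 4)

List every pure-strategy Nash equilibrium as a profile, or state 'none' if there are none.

Equilibria: none

(A,P,X): not NE [P1→C gives 8>2; P3→Y gives 6>5]
(A,P,Y): not NE [P1→D gives 7>3]
(A,P,Z): not NE [P2→Q gives 5>3; P3→Y gives 6>5]
(A,P,W): not NE [P1→C gives 8>4; P3→Y gives 6>1]
(A,Q,X): not NE [P1→B gives 6>2; P2→P gives 6>2; P3→Z gives 8>3]
(A,Q,Y): not NE [P2→P gives 8>2; P3→Z gives 8>5]
(A,Q,Z): not NE [P1→C gives 8>0]
(A,Q,W): not NE [P1→D gives 4>0; P2→P gives 4>2; P3→Z gives 8>2]
(B,P,X): not NE [P1→C gives 8>3; P3→Z gives 9>3]
(B,P,Y): not NE [P1→D gives 7>4; P2→Q gives 8>1; P3→Z gives 9>6]
(B,P,Z): not NE [P1→A gives 8>7]
(B,P,W): not NE [P1→C gives 8>3; P3→Z gives 9>7]
(B,Q,X): not NE [P2→P gives 3>1]
(B,Q,Y): not NE [P3→X gives 6>2]
(B,Q,Z): not NE [P1→C gives 8>6; P2→P gives 8>3; P3→X gives 6>0]
(B,Q,W): not NE [P1→D gives 4>3; P2→P gives 7>0; P3→X gives 6>1]
(C,P,X): not NE [P2→Q gives 1>0]
(C,P,Y): not NE [P1→D gives 7>1; P2→Q gives 6>0]
(C,P,Z): not NE [P1→A gives 8>6; P3→Y gives 6>4]
(C,P,W): not NE [P3→Y gives 6>4]
(C,Q,X): not NE [P1→B gives 6>5]
(C,Q,Y): not NE [P3→X gives 9>3]
(C,Q,Z): not NE [P3→X gives 9>6]
(C,Q,W): not NE [P1→D gives 4>2; P2→P gives 6>5; P3→X gives 9>3]
(D,P,X): not NE [P1→C gives 8>5; P3→Z gives 9>1]
(D,P,Y): not NE [P3→Z gives 9>7]
(D,P,Z): not NE [P1→A gives 8>6; P2→Q gives 9>4]
(D,P,W): not NE [P1→C gives 8>3; P3→Z gives 9>7]
(D,Q,X): not NE [P1→B gives 6>5; P2→P gives 9>2]
(D,Q,Y): not NE [P2→P gives 6>3; P3→X gives 7>2]
(D,Q,Z): not NE [P1→C gives 8>3; P3→X gives 7>0]
(D,Q,W): not NE [P2→P gives 8>2; P3→X gives 7>4]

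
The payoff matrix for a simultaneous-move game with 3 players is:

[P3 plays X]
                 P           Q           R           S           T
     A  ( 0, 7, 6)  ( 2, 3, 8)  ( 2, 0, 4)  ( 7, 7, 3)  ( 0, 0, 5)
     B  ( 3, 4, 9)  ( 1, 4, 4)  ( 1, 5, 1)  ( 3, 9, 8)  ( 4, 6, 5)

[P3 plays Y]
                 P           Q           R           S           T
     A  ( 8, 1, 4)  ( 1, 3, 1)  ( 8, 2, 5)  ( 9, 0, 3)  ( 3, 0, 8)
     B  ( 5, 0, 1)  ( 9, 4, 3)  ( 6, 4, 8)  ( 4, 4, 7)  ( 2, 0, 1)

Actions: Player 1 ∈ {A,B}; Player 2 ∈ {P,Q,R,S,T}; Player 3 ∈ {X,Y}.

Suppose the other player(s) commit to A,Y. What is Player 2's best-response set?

BR_2 = {Q}

u_2(P vs A,Y) = 1
u_2(Q vs A,Y) = 3
u_2(R vs A,Y) = 2
u_2(S vs A,Y) = 0
u_2(T vs A,Y) = 0
max payoff 3 at {Q}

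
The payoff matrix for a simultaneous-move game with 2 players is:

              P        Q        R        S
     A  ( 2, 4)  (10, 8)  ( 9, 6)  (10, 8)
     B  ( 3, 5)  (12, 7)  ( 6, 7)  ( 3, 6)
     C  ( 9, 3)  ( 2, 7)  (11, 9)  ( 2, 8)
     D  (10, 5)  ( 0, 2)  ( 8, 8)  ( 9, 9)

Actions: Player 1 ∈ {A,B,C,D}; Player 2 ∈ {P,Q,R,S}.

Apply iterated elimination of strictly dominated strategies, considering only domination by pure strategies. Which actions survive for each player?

Remaining: P1:{A,B,C} P2:{Q,R,S}

P2 drop P (R beats it: A:6>4 B:7>5 C:9>3 D:8>5)
P1 drop D (A beats it: Q:10>0 R:9>8 S:10>9)
P1→{A,B,C} P2→{Q,R,S}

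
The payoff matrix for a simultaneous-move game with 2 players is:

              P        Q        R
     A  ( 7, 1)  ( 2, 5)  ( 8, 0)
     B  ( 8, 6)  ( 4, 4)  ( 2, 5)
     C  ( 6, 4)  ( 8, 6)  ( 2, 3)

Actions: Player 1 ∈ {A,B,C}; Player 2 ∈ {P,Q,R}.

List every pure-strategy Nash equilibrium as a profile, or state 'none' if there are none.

(A,P): not NE [P1→B gives 8>7; P2→Q gives 5>1]
(A,Q): not NE [P1→C gives 8>2]
(A,R): not NE [P2→Q gives 5>0]
(B,P): NE
(B,Q): not NE [P1→C gives 8>4; P2→P gives 6>4]
(B,R): not NE [P1→A gives 8>2; P2→P gives 6>5]
(C,P): not NE [P1→B gives 8>6; P2→Q gives 6>4]
(C,Q): NE
(C,R): not NE [P1→A gives 8>2; P2→Q gives 6>3]

PSNE = {(B,P), (C,Q)}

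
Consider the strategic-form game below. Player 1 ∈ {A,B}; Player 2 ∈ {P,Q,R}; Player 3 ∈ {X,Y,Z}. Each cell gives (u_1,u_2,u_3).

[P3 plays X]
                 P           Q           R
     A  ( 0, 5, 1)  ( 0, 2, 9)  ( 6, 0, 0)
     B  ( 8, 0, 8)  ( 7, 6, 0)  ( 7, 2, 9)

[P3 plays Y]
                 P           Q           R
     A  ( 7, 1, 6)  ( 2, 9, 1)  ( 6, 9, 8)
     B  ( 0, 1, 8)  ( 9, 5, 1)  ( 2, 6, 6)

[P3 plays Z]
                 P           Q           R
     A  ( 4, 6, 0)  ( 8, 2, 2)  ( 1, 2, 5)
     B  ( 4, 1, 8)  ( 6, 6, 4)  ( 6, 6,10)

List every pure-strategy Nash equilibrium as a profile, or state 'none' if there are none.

(A,P,X): not NE [P1→B gives 8>0; P3→Y gives 6>1]
(A,P,Y): not NE [P2→R gives 9>1]
(A,P,Z): not NE [P3→Y gives 6>0]
(A,Q,X): not NE [P1→B gives 7>0; P2→P gives 5>2]
(A,Q,Y): not NE [P1→B gives 9>2; P3→X gives 9>1]
(A,Q,Z): not NE [P2→P gives 6>2; P3→X gives 9>2]
(A,R,X): not NE [P1→B gives 7>6; P2→P gives 5>0; P3→Y gives 8>0]
(A,R,Y): NE
(A,R,Z): not NE [P1→B gives 6>1; P2→P gives 6>2; P3→Y gives 8>5]
(B,P,X): not NE [P2→Q gives 6>0]
(B,P,Y): not NE [P1→A gives 7>0; P2→R gives 6>1]
(B,P,Z): not NE [P2→R gives 6>1]
(B,Q,X): not NE [P3→Z gives 4>0]
(B,Q,Y): not NE [P2→R gives 6>5; P3→Z gives 4>1]
(B,Q,Z): not NE [P1→A gives 8>6]
(B,R,X): not NE [P2→Q gives 6>2; P3→Z gives 10>9]
(B,R,Y): not NE [P1→A gives 6>2; P3→Z gives 10>6]
(B,R,Z): NE

Nash profiles: (A,R,Y), (B,R,Z)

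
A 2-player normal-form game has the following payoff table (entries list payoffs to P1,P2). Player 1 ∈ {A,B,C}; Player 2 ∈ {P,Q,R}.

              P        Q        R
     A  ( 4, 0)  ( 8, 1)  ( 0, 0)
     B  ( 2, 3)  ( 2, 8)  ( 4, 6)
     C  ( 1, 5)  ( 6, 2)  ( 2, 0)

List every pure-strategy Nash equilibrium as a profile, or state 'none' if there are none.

(A,P): not NE [P2→Q gives 1>0]
(A,Q): NE
(A,R): not NE [P1→B gives 4>0; P2→Q gives 1>0]
(B,P): not NE [P1→A gives 4>2; P2→Q gives 8>3]
(B,Q): not NE [P1→A gives 8>2]
(B,R): not NE [P2→Q gives 8>6]
(C,P): not NE [P1→A gives 4>1]
(C,Q): not NE [P1→A gives 8>6; P2→P gives 5>2]
(C,R): not NE [P1→B gives 4>2; P2→P gives 5>0]

NE set: (A,Q)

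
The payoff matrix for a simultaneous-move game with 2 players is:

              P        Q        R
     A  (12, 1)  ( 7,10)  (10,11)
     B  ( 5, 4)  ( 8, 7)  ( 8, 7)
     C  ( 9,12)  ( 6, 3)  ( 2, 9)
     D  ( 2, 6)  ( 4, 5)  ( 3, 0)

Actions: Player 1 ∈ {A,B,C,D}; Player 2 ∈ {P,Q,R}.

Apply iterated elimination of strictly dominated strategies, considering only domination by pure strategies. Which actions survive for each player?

P1 drop C (A beats it: P:12>9 Q:7>6 R:10>2)
P1 drop D (A beats it: P:12>2 Q:7>4 R:10>3)
P2 drop P (Q beats it: A:10>1 B:7>4)
P1→{A,B} P2→{Q,R}

IESDS → P1:{A,B} P2:{Q,R}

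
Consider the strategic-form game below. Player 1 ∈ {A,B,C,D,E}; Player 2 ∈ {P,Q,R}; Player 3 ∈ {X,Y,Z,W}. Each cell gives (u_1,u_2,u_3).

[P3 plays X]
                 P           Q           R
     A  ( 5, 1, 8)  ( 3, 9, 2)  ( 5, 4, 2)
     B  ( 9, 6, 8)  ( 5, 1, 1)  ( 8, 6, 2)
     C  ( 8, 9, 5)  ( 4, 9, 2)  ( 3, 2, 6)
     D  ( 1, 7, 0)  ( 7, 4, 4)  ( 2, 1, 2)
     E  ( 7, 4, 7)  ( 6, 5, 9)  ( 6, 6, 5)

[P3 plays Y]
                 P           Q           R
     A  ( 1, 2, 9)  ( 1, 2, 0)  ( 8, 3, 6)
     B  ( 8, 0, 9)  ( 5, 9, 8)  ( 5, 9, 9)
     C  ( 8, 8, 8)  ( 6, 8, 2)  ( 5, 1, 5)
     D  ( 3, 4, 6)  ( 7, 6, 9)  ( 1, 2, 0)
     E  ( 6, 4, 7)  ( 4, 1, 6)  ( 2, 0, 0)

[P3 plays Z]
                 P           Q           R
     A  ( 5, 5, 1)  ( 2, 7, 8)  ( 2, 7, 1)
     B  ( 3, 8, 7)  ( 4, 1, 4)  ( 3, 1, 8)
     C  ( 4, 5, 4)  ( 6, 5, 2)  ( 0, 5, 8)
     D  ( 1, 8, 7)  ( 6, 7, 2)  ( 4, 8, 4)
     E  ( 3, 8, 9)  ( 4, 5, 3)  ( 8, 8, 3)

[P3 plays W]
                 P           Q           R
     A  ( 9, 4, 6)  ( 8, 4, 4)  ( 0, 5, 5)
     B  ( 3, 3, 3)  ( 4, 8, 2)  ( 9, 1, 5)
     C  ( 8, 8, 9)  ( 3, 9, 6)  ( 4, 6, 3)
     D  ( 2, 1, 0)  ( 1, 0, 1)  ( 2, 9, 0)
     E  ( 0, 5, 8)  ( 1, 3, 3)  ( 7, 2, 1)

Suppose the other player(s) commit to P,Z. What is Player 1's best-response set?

u_1(A vs P,Z) = 5
u_1(B vs P,Z) = 3
u_1(C vs P,Z) = 4
u_1(D vs P,Z) = 1
u_1(E vs P,Z) = 3
max payoff 5 at {A}

BR_1 = {A}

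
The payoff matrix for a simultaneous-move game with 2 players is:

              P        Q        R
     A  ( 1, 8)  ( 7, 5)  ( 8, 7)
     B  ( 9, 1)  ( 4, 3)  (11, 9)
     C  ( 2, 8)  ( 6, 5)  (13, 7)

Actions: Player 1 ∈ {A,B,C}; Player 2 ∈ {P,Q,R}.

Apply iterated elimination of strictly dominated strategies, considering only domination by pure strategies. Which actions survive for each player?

Survivors P1:{B,C} P2:{P,R}

P2 drop Q (R beats it: A:7>5 B:9>3 C:7>5)
P1 drop A (B beats it: P:9>1 R:11>8)
P1→{B,C} P2→{P,R}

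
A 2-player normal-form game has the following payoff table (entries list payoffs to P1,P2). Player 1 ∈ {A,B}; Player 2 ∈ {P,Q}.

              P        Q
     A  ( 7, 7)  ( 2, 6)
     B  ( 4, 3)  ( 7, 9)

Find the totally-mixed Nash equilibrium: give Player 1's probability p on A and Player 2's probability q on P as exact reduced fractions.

P1 indiff ⇒ q·7+(1-q)·2 = q·4+(1-q)·7 ⇒ q(3) = (1-q)(5) ⇒ q = 5/8
P2 indiff ⇒ p·7+(1-p)·3 = p·6+(1-p)·9 ⇒ p(1) = (1-p)(6) ⇒ p = 6/7

P1 mixes 6/7 on A; P2 mixes 5/8 on P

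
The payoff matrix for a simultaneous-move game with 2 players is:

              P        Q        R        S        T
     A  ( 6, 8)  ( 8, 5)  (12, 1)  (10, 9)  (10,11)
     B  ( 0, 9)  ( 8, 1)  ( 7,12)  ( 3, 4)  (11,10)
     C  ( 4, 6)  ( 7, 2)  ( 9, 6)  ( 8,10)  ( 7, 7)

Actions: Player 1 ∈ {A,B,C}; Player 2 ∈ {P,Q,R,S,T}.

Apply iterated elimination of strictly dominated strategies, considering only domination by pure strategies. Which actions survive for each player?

Remaining: P1:{A,B} P2:{R,T}

P1 drop C (A beats it: P:6>4 Q:8>7 R:12>9 S:10>8 T:10>7)
P2 drop P (T beats it: A:11>8 B:10>9)
P2 drop Q (S beats it: A:9>5 B:4>1)
P2 drop S (T beats it: A:11>9 B:10>4)
P1→{A,B} P2→{R,T}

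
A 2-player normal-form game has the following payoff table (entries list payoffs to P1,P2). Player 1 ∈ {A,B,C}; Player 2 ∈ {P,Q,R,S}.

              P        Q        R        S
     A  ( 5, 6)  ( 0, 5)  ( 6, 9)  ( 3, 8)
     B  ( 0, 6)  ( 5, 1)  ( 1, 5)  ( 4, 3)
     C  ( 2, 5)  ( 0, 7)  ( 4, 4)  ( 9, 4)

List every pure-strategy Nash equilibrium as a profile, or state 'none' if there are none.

PSNE = {(A,R)}

(A,P): not NE [P2→R gives 9>6]
(A,Q): not NE [P1→B gives 5>0; P2→R gives 9>5]
(A,R): NE
(A,S): not NE [P1→C gives 9>3; P2→R gives 9>8]
(B,P): not NE [P1→A gives 5>0]
(B,Q): not NE [P2→P gives 6>1]
(B,R): not NE [P1→A gives 6>1; P2→P gives 6>5]
(B,S): not NE [P1→C gives 9>4; P2→P gives 6>3]
(C,P): not NE [P1→A gives 5>2; P2→Q gives 7>5]
(C,Q): not NE [P1→B gives 5>0]
(C,R): not NE [P1→A gives 6>4; P2→Q gives 7>4]
(C,S): not NE [P2→Q gives 7>4]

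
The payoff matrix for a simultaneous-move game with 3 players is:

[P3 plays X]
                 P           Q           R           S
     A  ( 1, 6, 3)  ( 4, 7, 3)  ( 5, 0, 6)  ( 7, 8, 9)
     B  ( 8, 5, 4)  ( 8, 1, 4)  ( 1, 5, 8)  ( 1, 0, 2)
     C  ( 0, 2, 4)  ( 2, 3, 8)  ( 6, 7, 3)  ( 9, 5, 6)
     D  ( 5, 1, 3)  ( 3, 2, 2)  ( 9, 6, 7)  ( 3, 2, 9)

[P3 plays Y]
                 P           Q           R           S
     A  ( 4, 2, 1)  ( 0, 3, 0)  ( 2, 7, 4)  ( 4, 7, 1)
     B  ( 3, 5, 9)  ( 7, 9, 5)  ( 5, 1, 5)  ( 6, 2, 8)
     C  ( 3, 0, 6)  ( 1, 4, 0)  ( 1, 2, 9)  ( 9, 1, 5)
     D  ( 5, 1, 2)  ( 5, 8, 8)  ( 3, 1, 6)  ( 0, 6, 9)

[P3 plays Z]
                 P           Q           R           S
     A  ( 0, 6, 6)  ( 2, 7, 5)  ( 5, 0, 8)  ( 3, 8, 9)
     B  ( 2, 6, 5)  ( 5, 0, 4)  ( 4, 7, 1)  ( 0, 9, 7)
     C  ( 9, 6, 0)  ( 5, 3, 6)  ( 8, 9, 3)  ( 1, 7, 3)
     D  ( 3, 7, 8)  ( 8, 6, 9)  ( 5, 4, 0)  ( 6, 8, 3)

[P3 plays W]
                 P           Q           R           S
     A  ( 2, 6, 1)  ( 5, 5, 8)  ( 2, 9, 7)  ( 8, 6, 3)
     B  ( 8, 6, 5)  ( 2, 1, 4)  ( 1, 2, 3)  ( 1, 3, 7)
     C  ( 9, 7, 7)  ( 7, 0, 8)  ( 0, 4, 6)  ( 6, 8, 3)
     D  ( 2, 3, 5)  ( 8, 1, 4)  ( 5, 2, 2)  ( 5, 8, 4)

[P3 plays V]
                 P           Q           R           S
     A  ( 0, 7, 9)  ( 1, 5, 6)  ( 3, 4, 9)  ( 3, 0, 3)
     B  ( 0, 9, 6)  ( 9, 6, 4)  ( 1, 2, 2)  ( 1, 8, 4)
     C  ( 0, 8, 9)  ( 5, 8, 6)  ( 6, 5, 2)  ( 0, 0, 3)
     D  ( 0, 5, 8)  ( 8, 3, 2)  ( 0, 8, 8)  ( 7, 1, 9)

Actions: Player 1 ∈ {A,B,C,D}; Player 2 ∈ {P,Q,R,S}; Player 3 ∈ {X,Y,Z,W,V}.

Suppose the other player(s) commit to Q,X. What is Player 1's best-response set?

BR_1 = {B}

u_1(A vs Q,X) = 4
u_1(B vs Q,X) = 8
u_1(C vs Q,X) = 2
u_1(D vs Q,X) = 3
max payoff 8 at {B}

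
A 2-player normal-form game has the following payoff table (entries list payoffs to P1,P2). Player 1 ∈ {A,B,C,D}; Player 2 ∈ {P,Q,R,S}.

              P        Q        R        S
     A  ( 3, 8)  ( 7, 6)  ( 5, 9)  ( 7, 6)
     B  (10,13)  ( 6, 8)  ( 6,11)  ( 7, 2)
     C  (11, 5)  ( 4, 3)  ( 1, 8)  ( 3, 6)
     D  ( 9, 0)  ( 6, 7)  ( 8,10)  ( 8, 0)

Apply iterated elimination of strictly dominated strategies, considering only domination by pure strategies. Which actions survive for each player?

P2 drop Q (R beats it: A:9>6 B:11>8 C:8>3 D:10>7)
P1 drop A (D beats it: P:9>3 R:8>5 S:8>7)
P2 drop S (R beats it: B:11>2 C:8>6 D:10>0)
P1→{B,C,D} P2→{P,R}

Remaining: P1:{B,C,D} P2:{P,R}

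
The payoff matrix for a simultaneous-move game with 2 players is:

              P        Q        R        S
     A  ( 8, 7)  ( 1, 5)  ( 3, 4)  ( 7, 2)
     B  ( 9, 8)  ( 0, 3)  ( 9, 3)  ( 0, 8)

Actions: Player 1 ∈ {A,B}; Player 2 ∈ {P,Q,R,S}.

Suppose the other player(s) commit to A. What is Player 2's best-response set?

BR_2 = {P}

u_2(P vs A) = 7
u_2(Q vs A) = 5
u_2(R vs A) = 4
u_2(S vs A) = 2
max payoff 7 at {P}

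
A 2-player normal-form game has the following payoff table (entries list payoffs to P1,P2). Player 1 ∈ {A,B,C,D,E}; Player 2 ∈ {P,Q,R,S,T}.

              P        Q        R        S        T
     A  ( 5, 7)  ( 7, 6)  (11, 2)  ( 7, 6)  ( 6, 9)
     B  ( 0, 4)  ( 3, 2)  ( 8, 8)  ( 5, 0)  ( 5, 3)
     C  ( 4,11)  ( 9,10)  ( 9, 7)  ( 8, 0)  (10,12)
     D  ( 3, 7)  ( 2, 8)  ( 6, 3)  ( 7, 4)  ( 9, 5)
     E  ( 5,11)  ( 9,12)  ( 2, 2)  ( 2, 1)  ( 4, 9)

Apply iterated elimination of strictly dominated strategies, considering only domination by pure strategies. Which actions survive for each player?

Survivors P1:{A,C,E} P2:{P,Q,T}

P1 drop B (A beats it: P:5>0 Q:7>3 R:11>8 S:7>5 T:6>5)
P1 drop D (C beats it: P:4>3 Q:9>2 R:9>6 S:8>7 T:10>9)
P2 drop R (P beats it: A:7>2 C:11>7 E:11>2)
P2 drop S (P beats it: A:7>6 C:11>0 E:11>1)
P1→{A,C,E} P2→{P,Q,T}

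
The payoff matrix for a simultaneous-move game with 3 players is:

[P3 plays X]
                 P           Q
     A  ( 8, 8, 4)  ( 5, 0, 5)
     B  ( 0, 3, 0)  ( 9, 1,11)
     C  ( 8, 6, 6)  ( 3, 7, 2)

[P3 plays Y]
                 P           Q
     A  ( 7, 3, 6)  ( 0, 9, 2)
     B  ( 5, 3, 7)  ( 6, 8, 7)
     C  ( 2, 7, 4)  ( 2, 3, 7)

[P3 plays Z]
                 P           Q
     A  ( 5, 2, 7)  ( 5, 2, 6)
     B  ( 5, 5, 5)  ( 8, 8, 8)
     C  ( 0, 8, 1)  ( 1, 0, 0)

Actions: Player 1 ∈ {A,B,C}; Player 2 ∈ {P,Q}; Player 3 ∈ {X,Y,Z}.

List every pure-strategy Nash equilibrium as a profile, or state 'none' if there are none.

(A,P,X): not NE [P3→Z gives 7>4]
(A,P,Y): not NE [P2→Q gives 9>3; P3→Z gives 7>6]
(A,P,Z): NE
(A,Q,X): not NE [P1→B gives 9>5; P2→P gives 8>0; P3→Z gives 6>5]
(A,Q,Y): not NE [P1→B gives 6>0; P3→Z gives 6>2]
(A,Q,Z): not NE [P1→B gives 8>5]
(B,P,X): not NE [P1→C gives 8>0; P3→Y gives 7>0]
(B,P,Y): not NE [P1→A gives 7>5; P2→Q gives 8>3]
(B,P,Z): not NE [P2→Q gives 8>5; P3→Y gives 7>5]
(B,Q,X): not NE [P2→P gives 3>1]
(B,Q,Y): not NE [P3→X gives 11>7]
(B,Q,Z): not NE [P3→X gives 11>8]
(C,P,X): not NE [P2→Q gives 7>6]
(C,P,Y): not NE [P1→A gives 7>2; P3→X gives 6>4]
(C,P,Z): not NE [P1→B gives 5>0; P3→X gives 6>1]
(C,Q,X): not NE [P1→B gives 9>3; P3→Y gives 7>2]
(C,Q,Y): not NE [P1→B gives 6>2; P2→P gives 7>3]
(C,Q,Z): not NE [P1→B gives 8>1; P2→P gives 8>0; P3→Y gives 7>0]

Nash profiles: (A,P,Z)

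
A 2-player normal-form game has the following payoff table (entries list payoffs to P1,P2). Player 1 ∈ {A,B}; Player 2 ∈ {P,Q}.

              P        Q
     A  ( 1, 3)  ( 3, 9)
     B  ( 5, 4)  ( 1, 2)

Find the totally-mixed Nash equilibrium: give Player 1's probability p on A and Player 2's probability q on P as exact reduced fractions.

P1 indiff ⇒ q·1+(1-q)·3 = q·5+(1-q)·1 ⇒ q(-4) = (1-q)(-2) ⇒ q = 1/3
P2 indiff ⇒ p·3+(1-p)·4 = p·9+(1-p)·2 ⇒ p(-6) = (1-p)(-2) ⇒ p = 1/4

P1 mixes 1/4 on A; P2 mixes 1/3 on P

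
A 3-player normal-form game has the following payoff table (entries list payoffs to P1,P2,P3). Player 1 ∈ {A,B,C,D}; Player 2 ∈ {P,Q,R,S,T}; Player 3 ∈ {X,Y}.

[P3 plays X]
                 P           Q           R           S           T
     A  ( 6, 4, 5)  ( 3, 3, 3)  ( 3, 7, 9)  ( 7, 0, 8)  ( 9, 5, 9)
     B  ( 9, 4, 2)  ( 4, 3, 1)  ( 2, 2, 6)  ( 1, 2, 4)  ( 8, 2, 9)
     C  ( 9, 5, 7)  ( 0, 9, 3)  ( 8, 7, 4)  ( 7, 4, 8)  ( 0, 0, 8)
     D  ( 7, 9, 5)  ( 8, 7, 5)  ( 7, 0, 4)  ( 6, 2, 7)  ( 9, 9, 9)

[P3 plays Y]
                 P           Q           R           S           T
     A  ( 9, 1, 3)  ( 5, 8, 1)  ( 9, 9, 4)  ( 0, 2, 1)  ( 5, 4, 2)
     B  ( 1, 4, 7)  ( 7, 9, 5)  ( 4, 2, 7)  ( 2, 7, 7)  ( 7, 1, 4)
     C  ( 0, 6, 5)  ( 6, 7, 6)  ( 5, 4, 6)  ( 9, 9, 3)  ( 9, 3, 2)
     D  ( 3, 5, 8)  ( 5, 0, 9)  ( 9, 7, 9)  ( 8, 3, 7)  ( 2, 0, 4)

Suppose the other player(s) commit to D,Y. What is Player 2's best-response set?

BR_2 = {R}

u_2(P vs D,Y) = 5
u_2(Q vs D,Y) = 0
u_2(R vs D,Y) = 7
u_2(S vs D,Y) = 3
u_2(T vs D,Y) = 0
max payoff 7 at {R}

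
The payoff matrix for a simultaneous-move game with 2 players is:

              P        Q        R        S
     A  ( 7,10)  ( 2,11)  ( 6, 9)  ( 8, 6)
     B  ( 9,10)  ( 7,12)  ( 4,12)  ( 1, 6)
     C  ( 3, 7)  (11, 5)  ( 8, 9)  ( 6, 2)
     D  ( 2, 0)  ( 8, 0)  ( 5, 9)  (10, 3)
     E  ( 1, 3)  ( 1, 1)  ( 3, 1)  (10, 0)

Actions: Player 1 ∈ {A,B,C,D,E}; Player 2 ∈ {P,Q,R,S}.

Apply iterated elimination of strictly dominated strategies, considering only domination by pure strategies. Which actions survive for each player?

P2 drop S (R beats it: A:9>6 B:12>6 C:9>2 D:9>3 E:1>0)
P1 drop D (C beats it: P:3>2 Q:11>8 R:8>5)
P1 drop E (A beats it: P:7>1 Q:2>1 R:6>3)
P1→{A,B,C} P2→{P,Q,R}

IESDS → P1:{A,B,C} P2:{P,Q,R}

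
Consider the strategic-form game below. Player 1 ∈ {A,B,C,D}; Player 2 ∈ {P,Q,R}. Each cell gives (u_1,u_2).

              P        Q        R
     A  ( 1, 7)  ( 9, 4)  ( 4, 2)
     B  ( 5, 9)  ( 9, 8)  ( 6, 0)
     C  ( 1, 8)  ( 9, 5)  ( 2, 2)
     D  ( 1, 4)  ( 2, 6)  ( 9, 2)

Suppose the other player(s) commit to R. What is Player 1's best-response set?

u_1(A vs R) = 4
u_1(B vs R) = 6
u_1(C vs R) = 2
u_1(D vs R) = 9
max payoff 9 at {D}

BR_1 = {D}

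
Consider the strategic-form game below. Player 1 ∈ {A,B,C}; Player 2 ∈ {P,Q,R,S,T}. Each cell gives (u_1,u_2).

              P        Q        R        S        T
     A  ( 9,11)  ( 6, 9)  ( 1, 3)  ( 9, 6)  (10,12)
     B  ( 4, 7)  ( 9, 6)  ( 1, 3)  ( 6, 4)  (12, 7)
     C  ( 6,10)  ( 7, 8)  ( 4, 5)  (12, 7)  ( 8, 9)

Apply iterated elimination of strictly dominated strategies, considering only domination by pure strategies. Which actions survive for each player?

Survivors P1:{A,B} P2:{P,T}

P2 drop Q (P beats it: A:11>9 B:7>6 C:10>8)
P2 drop R (P beats it: A:11>3 B:7>3 C:10>5)
P2 drop S (P beats it: A:11>6 B:7>4 C:10>7)
P1 drop C (A beats it: P:9>6 T:10>8)
P1→{A,B} P2→{P,T}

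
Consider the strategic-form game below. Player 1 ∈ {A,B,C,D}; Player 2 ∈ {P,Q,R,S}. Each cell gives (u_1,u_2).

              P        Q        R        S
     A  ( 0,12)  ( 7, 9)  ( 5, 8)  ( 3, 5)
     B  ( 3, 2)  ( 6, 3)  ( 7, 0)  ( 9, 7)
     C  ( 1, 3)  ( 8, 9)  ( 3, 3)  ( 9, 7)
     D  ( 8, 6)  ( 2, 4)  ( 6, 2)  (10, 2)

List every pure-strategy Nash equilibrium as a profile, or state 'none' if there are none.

NE set: (C,Q), (D,P)

(A,P): not NE [P1→D gives 8>0]
(A,Q): not NE [P1→C gives 8>7; P2→P gives 12>9]
(A,R): not NE [P1→B gives 7>5; P2→P gives 12>8]
(A,S): not NE [P1→D gives 10>3; P2→P gives 12>5]
(B,P): not NE [P1→D gives 8>3; P2→S gives 7>2]
(B,Q): not NE [P1→C gives 8>6; P2→S gives 7>3]
(B,R): not NE [P2→S gives 7>0]
(B,S): not NE [P1→D gives 10>9]
(C,P): not NE [P1→D gives 8>1; P2→Q gives 9>3]
(C,Q): NE
(C,R): not NE [P1→B gives 7>3; P2→Q gives 9>3]
(C,S): not NE [P1→D gives 10>9; P2→Q gives 9>7]
(D,P): NE
(D,Q): not NE [P1→C gives 8>2; P2→P gives 6>4]
(D,R): not NE [P1→B gives 7>6; P2→P gives 6>2]
(D,S): not NE [P2→P gives 6>2]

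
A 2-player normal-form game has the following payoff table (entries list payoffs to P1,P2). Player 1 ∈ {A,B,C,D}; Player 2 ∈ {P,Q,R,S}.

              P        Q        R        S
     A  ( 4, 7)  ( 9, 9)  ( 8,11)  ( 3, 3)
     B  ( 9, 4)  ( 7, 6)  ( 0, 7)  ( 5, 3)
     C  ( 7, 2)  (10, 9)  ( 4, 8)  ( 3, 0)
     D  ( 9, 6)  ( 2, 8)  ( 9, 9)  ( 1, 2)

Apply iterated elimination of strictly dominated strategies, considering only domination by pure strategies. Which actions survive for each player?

IESDS → P1:{A,C,D} P2:{Q,R}

P2 drop P (Q beats it: A:9>7 B:6>4 C:9>2 D:8>6)
P2 drop S (Q beats it: A:9>3 B:6>3 C:9>0 D:8>2)
P1 drop B (A beats it: Q:9>7 R:8>0)
P1→{A,C,D} P2→{Q,R}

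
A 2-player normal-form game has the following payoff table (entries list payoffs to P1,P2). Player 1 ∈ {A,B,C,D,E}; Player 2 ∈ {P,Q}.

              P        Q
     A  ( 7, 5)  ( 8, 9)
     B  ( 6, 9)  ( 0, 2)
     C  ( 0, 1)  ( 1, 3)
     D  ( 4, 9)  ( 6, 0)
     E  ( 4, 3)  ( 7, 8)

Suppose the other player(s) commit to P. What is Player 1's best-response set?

u_1(A vs P) = 7
u_1(B vs P) = 6
u_1(C vs P) = 0
u_1(D vs P) = 4
u_1(E vs P) = 4
max payoff 7 at {A}

argmax u_1 = {A}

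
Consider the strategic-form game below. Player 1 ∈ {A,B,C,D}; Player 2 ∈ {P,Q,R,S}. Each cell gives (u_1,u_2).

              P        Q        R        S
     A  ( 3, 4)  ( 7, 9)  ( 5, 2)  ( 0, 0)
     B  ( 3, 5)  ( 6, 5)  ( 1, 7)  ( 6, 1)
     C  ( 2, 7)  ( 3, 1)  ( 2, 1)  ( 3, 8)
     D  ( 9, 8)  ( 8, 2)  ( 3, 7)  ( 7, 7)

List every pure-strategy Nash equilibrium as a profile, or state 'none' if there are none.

(A,P): not NE [P1→D gives 9>3; P2→Q gives 9>4]
(A,Q): not NE [P1→D gives 8>7]
(A,R): not NE [P2→Q gives 9>2]
(A,S): not NE [P1→D gives 7>0; P2→Q gives 9>0]
(B,P): not NE [P1→D gives 9>3; P2→R gives 7>5]
(B,Q): not NE [P1→D gives 8>6; P2→R gives 7>5]
(B,R): not NE [P1→A gives 5>1]
(B,S): not NE [P1→D gives 7>6; P2→R gives 7>1]
(C,P): not NE [P1→D gives 9>2; P2→S gives 8>7]
(C,Q): not NE [P1→D gives 8>3; P2→S gives 8>1]
(C,R): not NE [P1→A gives 5>2; P2→S gives 8>1]
(C,S): not NE [P1→D gives 7>3]
(D,P): NE
(D,Q): not NE [P2→P gives 8>2]
(D,R): not NE [P1→A gives 5>3; P2→P gives 8>7]
(D,S): not NE [P2→P gives 8>7]

Nash profiles: (D,P)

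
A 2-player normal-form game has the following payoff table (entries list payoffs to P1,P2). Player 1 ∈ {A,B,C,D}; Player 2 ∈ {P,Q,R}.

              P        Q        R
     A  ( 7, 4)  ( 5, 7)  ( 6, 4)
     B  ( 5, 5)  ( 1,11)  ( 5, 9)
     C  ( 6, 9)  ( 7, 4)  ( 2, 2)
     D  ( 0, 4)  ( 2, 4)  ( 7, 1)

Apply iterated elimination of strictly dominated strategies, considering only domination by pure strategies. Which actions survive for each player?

Survivors P1:{A,C} P2:{P,Q}

P1 drop B (A beats it: P:7>5 Q:5>1 R:6>5)
P2 drop R (Q beats it: A:7>4 C:4>2 D:4>1)
P1 drop D (A beats it: P:7>0 Q:5>2)
P1→{A,C} P2→{P,Q}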